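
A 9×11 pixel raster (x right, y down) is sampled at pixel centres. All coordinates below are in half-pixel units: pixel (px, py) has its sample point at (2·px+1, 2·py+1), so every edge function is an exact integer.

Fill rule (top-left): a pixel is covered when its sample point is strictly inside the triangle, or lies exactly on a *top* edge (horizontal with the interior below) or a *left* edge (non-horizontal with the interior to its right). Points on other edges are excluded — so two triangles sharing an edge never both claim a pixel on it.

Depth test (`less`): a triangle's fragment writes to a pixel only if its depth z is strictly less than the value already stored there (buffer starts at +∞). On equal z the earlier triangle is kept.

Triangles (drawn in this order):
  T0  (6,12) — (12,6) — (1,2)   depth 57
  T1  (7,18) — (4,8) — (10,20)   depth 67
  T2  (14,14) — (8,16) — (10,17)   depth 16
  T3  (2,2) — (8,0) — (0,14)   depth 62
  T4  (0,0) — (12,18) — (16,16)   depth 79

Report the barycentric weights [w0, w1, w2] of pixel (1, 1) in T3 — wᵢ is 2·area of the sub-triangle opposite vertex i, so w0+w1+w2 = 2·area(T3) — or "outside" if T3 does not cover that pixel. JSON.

T0:
  2·area = 90  (B↔C swapped to make it positive)
  edge (6, 12)→(1, 2): d=(-5,-10) top-left  bias=+0
  edge (1, 2)→(12, 6): d=(11,4) right/bottom  bias=-1
  edge (12, 6)→(6, 12): d=(-6,6) right/bottom  bias=-1
    (8,0)@(17, 1): e=[165,-75,0] → ·  [on edge]
    (1,1)@(3, 3): e=[15,3,72] → #
    (2,1)@(5, 3): e=[35,-5,60] → ·
    (7,1)@(15, 3): e=[135,-45,0] → ·  [on edge]
    (1,2)@(3, 5): e=[5,25,60] → #
    (2,2)@(5, 5): e=[25,17,48] → #
    (3,2)@(7, 5): e=[45,9,36] → #
    (4,2)@(9, 5): e=[65,1,24] → #
    (5,2)@(11, 5): e=[85,-7,12] → ·
    (6,2)@(13, 5): e=[105,-15,0] → ·  [on edge]
    (1,3)@(3, 7): e=[-5,47,48] → ·
    (2,3)@(5, 7): e=[15,39,36] → #
    (5,3)@(11, 7): e=[75,15,0] → ·  [on edge]
    (4,4)@(9, 9): e=[45,45,0] → ·  [on edge]
    (3,5)@(7, 11): e=[15,75,0] → ·  [on edge]
    (2,6)@(5, 13): e=[-15,105,0] → ·  [on edge]
    (1,7)@(3, 15): e=[-45,135,0] → ·  [on edge]
    (0,8)@(1, 17): e=[-75,165,0] → ·  [on edge]
  covered (10 px):
    · · · · · · · · ·
    · # · · · · · · ·
    · # # # # · · · ·
    · · # # # · · · ·
    · · # # · · · · ·
    · · · · · · · · ·
    · · · · · · · · ·
    · · · · · · · · ·
    · · · · · · · · ·
    · · · · · · · · ·
    · · · · · · · · ·
T1:
  2·area = 24
  edge (7, 18)→(4, 8): d=(-3,-10) top-left  bias=+0
  edge (4, 8)→(10, 20): d=(6,12) right/bottom  bias=-1
  edge (10, 20)→(7, 18): d=(-3,-2) top-left  bias=+0
    (2,5)@(5, 11): e=[1,6,17] → #
    (3,5)@(7, 11): e=[21,-18,21] → ·
    (2,6)@(5, 13): e=[-5,18,11] → ·
    (3,7)@(7, 15): e=[9,6,9] → #
    (4,7)@(9, 15): e=[29,-18,13] → ·
    (3,8)@(7, 17): e=[3,18,3] → #
    (4,8)@(9, 17): e=[23,-6,7] → ·
    (3,9)@(7, 19): e=[-3,30,-3] → ·
    (4,9)@(9, 19): e=[17,6,1] → #
    (5,9)@(11, 19): e=[37,-18,5] → ·
    (4,10)@(9, 21): e=[11,18,-5] → ·
  covered (4 px):
    · · · · · · · · ·
    · · · · · · · · ·
    · · · · · · · · ·
    · · · · · · · · ·
    · · · · · · · · ·
    · · # · · · · · ·
    · · · · · · · · ·
    · · · # · · · · ·
    · · · # · · · · ·
    · · · · # · · · ·
    · · · · · · · · ·
T2:
  2·area = 10  (B↔C swapped to make it positive)
  edge (14, 14)→(10, 17): d=(-4,3) right/bottom  bias=-1
  edge (10, 17)→(8, 16): d=(-2,-1) top-left  bias=+0
  edge (8, 16)→(14, 14): d=(6,-2) top-left  bias=+0
    (8,6)@(17, 13): e=[-5,15,0] → ·  [on edge]
    (5,7)@(11, 15): e=[5,5,0] → #  [on edge]
    (6,7)@(13, 15): e=[-1,7,4] → ·
    (2,8)@(5, 17): e=[15,-5,0] → ·  [on edge]
    (5,8)@(11, 17): e=[-3,1,12] → ·
  covered (1 px):
    · · · · · · · · ·
    · · · · · · · · ·
    · · · · · · · · ·
    · · · · · · · · ·
    · · · · · · · · ·
    · · · · · · · · ·
    · · · · · · · · ·
    · · · · · # · · ·
    · · · · · · · · ·
    · · · · · · · · ·
    · · · · · · · · ·
T3:
  2·area = 68
  edge (2, 2)→(8, 0): d=(6,-2) top-left  bias=+0
  edge (8, 0)→(0, 14): d=(-8,14) right/bottom  bias=-1
  edge (0, 14)→(2, 2): d=(2,-12) top-left  bias=+0
    (2,0)@(5, 1): e=[0,34,34] → #  [on edge]
    (3,0)@(7, 1): e=[4,6,58] → #
    (4,0)@(9, 1): e=[8,-22,82] → ·
    (1,1)@(3, 3): e=[8,46,14] → #
    (3,1)@(7, 3): e=[16,-10,62] → ·
    (1,2)@(3, 5): e=[20,30,18] → #
    (3,2)@(7, 5): e=[28,-26,66] → ·
    (1,3)@(3, 7): e=[32,14,22] → #
    (2,3)@(5, 7): e=[36,-14,46] → ·
    (0,4)@(1, 9): e=[40,26,2] → #
    (1,4)@(3, 9): e=[44,-2,26] → ·
    (0,5)@(1, 11): e=[52,10,6] → #
  covered (9 px):
    · · # # · · · · ·
    · # # · · · · · ·
    · # # · · · · · ·
    · # · · · · · · ·
    # · · · · · · · ·
    # · · · · · · · ·
    · · · · · · · · ·
    · · · · · · · · ·
    · · · · · · · · ·
    · · · · · · · · ·
    · · · · · · · · ·
T4:
  2·area = 96  (B↔C swapped to make it positive)
  edge (0, 0)→(16, 16): d=(16,16) right/bottom  bias=-1
  edge (16, 16)→(12, 18): d=(-4,2) right/bottom  bias=-1
  edge (12, 18)→(0, 0): d=(-12,-18) top-left  bias=+0
    (0,0)@(1, 1): e=[0,90,6] → ·  [on edge]
    (1,1)@(3, 3): e=[0,78,18] → ·  [on edge]
    (2,2)@(5, 5): e=[0,66,30] → ·  [on edge]
    (2,3)@(5, 7): e=[32,58,6] → #
    (3,3)@(7, 7): e=[0,54,42] → ·  [on edge]
    (2,4)@(5, 9): e=[64,50,-18] → ·
    (3,4)@(7, 9): e=[32,46,18] → #
    (4,4)@(9, 9): e=[0,42,54] → ·  [on edge]
    (3,5)@(7, 11): e=[64,38,-6] → ·
    (4,5)@(9, 11): e=[32,34,30] → #
    (5,5)@(11, 11): e=[0,30,66] → ·  [on edge]
    (4,6)@(9, 13): e=[64,26,6] → #
    (6,6)@(13, 13): e=[0,18,78] → ·  [on edge]
    (7,7)@(15, 15): e=[0,6,90] → ·  [on edge]
    (8,8)@(17, 17): e=[0,-6,102] → ·  [on edge]
  covered (8 px):
    · · · · · · · · ·
    · · · · · · · · ·
    · · · · · · · · ·
    · · # · · · · · ·
    · · · # · · · · ·
    · · · · # · · · ·
    · · · · # # · · ·
    · · · · · # # · ·
    · · · · · · # · ·
    · · · · · · · · ·
    · · · · · · · · ·

Answer: [46,14,8]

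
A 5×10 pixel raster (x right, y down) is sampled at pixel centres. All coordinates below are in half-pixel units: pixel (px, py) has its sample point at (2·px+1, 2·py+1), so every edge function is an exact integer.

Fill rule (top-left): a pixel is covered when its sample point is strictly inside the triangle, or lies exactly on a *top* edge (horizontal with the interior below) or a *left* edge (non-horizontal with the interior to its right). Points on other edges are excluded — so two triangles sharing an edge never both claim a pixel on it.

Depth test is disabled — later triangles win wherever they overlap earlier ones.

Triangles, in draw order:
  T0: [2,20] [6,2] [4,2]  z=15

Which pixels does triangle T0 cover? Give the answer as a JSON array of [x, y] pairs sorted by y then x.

T0:
  2·area = 36  (B↔C swapped to make it positive)
  edge (2, 20)→(4, 2): d=(2,-18) top-left  bias=+0
  edge (4, 2)→(6, 2): d=(2,0) top-left  bias=+0
  edge (6, 2)→(2, 20): d=(-4,18) right/bottom  bias=-1
    (2,1)@(5, 3): e=[20,2,14] → █
    (3,1)@(7, 3): e=[56,2,-22] → ·
    (2,2)@(5, 5): e=[24,6,6] → █
    (3,2)@(7, 5): e=[60,6,-30] → ·
    (2,3)@(5, 7): e=[28,10,-2] → ·
    (1,5)@(3, 11): e=[0,18,18] → █  [on edge]
    (2,5)@(5, 11): e=[36,18,-18] → ·
    (1,6)@(3, 13): e=[4,22,10] → █
    (2,6)@(5, 13): e=[40,22,-26] → ·
    (1,7)@(3, 15): e=[8,26,2] → █
    (2,7)@(5, 15): e=[44,26,-34] → ·
    (1,8)@(3, 17): e=[12,30,-6] → ·
  covered (5 px):
    · · · · ·
    · · █ · ·
    · · █ · ·
    · · · · ·
    · · · · ·
    · █ · · ·
    · █ · · ·
    · █ · · ·
    · · · · ·
    · · · · ·

Answer: [[2,1],[2,2],[1,5],[1,6],[1,7]]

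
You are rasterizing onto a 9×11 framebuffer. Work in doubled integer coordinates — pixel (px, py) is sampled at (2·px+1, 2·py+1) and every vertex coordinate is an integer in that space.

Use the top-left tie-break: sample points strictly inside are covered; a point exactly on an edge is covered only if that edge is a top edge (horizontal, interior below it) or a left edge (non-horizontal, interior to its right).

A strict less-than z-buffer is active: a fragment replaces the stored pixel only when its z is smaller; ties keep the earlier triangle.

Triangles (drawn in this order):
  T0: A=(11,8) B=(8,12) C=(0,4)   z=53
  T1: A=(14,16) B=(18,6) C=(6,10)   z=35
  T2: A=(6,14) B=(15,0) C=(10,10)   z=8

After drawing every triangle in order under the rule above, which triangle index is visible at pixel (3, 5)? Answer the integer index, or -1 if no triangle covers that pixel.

T0:
  2·area = 56
  edge (11, 8)→(8, 12): d=(-3,4) right/bottom  bias=-1
  edge (8, 12)→(0, 4): d=(-8,-8) top-left  bias=+0
  edge (0, 4)→(11, 8): d=(11,4) right/bottom  bias=-1
    (0,2)@(1, 5): e=[49,0,7] → X  [on edge]
    (1,2)@(3, 5): e=[41,16,-1] → .
    (0,3)@(1, 7): e=[43,-16,29] → .
    (1,3)@(3, 7): e=[35,0,21] → X  [on edge]
    (2,3)@(5, 7): e=[27,16,13] → X
    (3,3)@(7, 7): e=[19,32,5] → X
    (4,3)@(9, 7): e=[11,48,-3] → .
    (1,4)@(3, 9): e=[29,-16,43] → .
    (2,4)@(5, 9): e=[21,0,35] → X  [on edge]
    (4,4)@(9, 9): e=[5,32,19] → X
    (5,4)@(11, 9): e=[-3,48,11] → .
    (2,5)@(5, 11): e=[15,-16,57] → .
    (3,5)@(7, 11): e=[7,0,49] → X  [on edge]
    (4,6)@(9, 13): e=[-7,0,63] → .  [on edge]
    (5,7)@(11, 15): e=[-21,0,77] → .  [on edge]
    (6,8)@(13, 17): e=[-35,0,91] → .  [on edge]
    (7,9)@(15, 19): e=[-49,0,105] → .  [on edge]
    (8,10)@(17, 21): e=[-63,0,119] → .  [on edge]
  covered (8 px):
    . . . . . . . . .
    . . . . . . . . .
    X . . . . . . . .
    . X X X . . . . .
    . . X X X . . . .
    . . . X . . . . .
    . . . . . . . . .
    . . . . . . . . .
    . . . . . . . . .
    . . . . . . . . .
    . . . . . . . . .
T1:
  2·area = 104  (B↔C swapped to make it positive)
  edge (14, 16)→(6, 10): d=(-8,-6) top-left  bias=+0
  edge (6, 10)→(18, 6): d=(12,-4) top-left  bias=+0
  edge (18, 6)→(14, 16): d=(-4,10) right/bottom  bias=-1
    (7,3)@(15, 7): e=[78,0,26] → X  [on edge]
    (8,3)@(17, 7): e=[90,8,6] → X
    (4,4)@(9, 9): e=[26,0,78] → X  [on edge]
    (5,4)@(11, 9): e=[38,8,58] → X
    (6,4)@(13, 9): e=[50,16,38] → X
    (8,4)@(17, 9): e=[74,32,-2] → .
    (1,5)@(3, 11): e=[-26,0,130] → .  [on edge]
    (4,5)@(9, 11): e=[10,24,70] → X
    (8,5)@(17, 11): e=[58,56,-10] → .
    (4,6)@(9, 13): e=[-6,48,62] → .
    (5,6)@(11, 13): e=[6,56,42] → X
    (8,6)@(17, 13): e=[42,80,-18] → .
  covered (14 px):
    . . . . . . . . .
    . . . . . . . . .
    . . . . . . . . .
    . . . . . . . X X
    . . . . X X X X .
    . . . . X X X X .
    . . . . . X X X .
    . . . . . . X . .
    . . . . . . . . .
    . . . . . . . . .
    . . . . . . . . .
T2:
  2·area = 20
  edge (6, 14)→(15, 0): d=(9,-14) top-left  bias=+0
  edge (15, 0)→(10, 10): d=(-5,10) right/bottom  bias=-1
  edge (10, 10)→(6, 14): d=(-4,4) right/bottom  bias=-1
    (8,1)@(17, 3): e=[55,-35,0] → .  [on edge]
    (7,2)@(15, 5): e=[45,-25,0] → .  [on edge]
    (5,3)@(11, 7): e=[7,5,8] → X
    (6,3)@(13, 7): e=[35,-15,0] → .  [on edge]
    (5,4)@(11, 9): e=[25,-5,0] → .  [on edge]
    (4,5)@(9, 11): e=[15,5,0] → .  [on edge]
    (3,6)@(7, 13): e=[5,15,0] → .  [on edge]
    (2,7)@(5, 15): e=[-5,25,0] → .  [on edge]
    (1,8)@(3, 17): e=[-15,35,0] → .  [on edge]
    (0,9)@(1, 19): e=[-25,45,0] → .  [on edge]
  covered (1 px):
    . . . . . . . . .
    . . . . . . . . .
    . . . . . . . . .
    . . . . . X . . .
    . . . . . . . . .
    . . . . . . . . .
    . . . . . . . . .
    . . . . . . . . .
    . . . . . . . . .
    . . . . . . . . .
    . . . . . . . . .

Z-buffer (winner per pixel, '.' = empty):
  . . . . . . . . .
  . . . . . . . . .
  0 . . . . . . . .
  . 0 0 0 . 2 . 1 1
  . . 0 0 1 1 1 1 .
  . . . 0 1 1 1 1 .
  . . . . . 1 1 1 .
  . . . . . . 1 . .
  . . . . . . . . .
  . . . . . . . . .
  . . . . . . . . .

Result: 0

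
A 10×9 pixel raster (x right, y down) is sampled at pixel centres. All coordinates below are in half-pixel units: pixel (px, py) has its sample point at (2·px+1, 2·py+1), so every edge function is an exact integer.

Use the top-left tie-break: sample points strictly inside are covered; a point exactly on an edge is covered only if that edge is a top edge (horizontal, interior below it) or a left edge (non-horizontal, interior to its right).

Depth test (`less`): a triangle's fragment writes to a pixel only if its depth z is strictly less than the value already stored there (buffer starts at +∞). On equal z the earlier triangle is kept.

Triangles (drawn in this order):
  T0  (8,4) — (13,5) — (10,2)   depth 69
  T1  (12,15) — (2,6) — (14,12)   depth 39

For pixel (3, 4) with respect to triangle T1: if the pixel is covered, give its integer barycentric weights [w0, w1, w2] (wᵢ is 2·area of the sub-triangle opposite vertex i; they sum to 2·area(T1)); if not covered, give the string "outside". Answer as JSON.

T0:
  2·area = 12  (B↔C swapped to make it positive)
  edge (8, 4)→(10, 2): d=(2,-2) top-left  bias=+0
  edge (10, 2)→(13, 5): d=(3,3) right/bottom  bias=-1
  edge (13, 5)→(8, 4): d=(-5,-1) top-left  bias=+0
    (4,0)@(9, 1): e=[-4,0,16] → ·  [on edge]
    (5,0)@(11, 1): e=[0,-6,18] → ·  [on edge]
    (1,1)@(3, 3): e=[-12,24,0] → ·  [on edge]
    (4,1)@(9, 3): e=[0,6,6] → #  [on edge]
    (5,1)@(11, 3): e=[4,0,8] → ·  [on edge]
    (3,2)@(7, 5): e=[0,18,-6] → ·  [on edge]
    (4,2)@(9, 5): e=[4,12,-4] → ·
    (6,2)@(13, 5): e=[12,0,0] → ·  [on edge]
    (2,3)@(5, 7): e=[0,30,-18] → ·  [on edge]
    (7,3)@(15, 7): e=[20,0,-8] → ·  [on edge]
    (1,4)@(3, 9): e=[0,42,-30] → ·  [on edge]
    (8,4)@(17, 9): e=[28,0,-16] → ·  [on edge]
    (0,5)@(1, 11): e=[0,54,-42] → ·  [on edge]
    (9,5)@(19, 11): e=[36,0,-24] → ·  [on edge]
  covered (1 px):
    · · · · · · · · · ·
    · · · · # · · · · ·
    · · · · · · · · · ·
    · · · · · · · · · ·
    · · · · · · · · · ·
    · · · · · · · · · ·
    · · · · · · · · · ·
    · · · · · · · · · ·
    · · · · · · · · · ·
T1:
  2·area = 48
  edge (12, 15)→(2, 6): d=(-10,-9) top-left  bias=+0
  edge (2, 6)→(14, 12): d=(12,6) right/bottom  bias=-1
  edge (14, 12)→(12, 15): d=(-2,3) right/bottom  bias=-1
    (3,4)@(7, 9): e=[15,6,27] → #
    (4,4)@(9, 9): e=[33,-6,21] → ·
    (3,5)@(7, 11): e=[-5,30,23] → ·
    (4,5)@(9, 11): e=[13,18,17] → #
    (5,5)@(11, 11): e=[31,6,11] → #
    (6,5)@(13, 11): e=[49,-6,5] → ·
    (4,6)@(9, 13): e=[-7,42,13] → ·
    (5,6)@(11, 13): e=[11,30,7] → #
    (6,6)@(13, 13): e=[29,18,1] → #
    (7,6)@(15, 13): e=[47,6,-5] → ·
    (5,7)@(11, 15): e=[-9,54,3] → ·
    (6,7)@(13, 15): e=[9,42,-3] → ·
  covered (5 px):
    · · · · · · · · · ·
    · · · · · · · · · ·
    · · · · · · · · · ·
    · · · · · · · · · ·
    · · · # · · · · · ·
    · · · · # # · · · ·
    · · · · · # # · · ·
    · · · · · · · · · ·
    · · · · · · · · · ·

Result: [6,27,15]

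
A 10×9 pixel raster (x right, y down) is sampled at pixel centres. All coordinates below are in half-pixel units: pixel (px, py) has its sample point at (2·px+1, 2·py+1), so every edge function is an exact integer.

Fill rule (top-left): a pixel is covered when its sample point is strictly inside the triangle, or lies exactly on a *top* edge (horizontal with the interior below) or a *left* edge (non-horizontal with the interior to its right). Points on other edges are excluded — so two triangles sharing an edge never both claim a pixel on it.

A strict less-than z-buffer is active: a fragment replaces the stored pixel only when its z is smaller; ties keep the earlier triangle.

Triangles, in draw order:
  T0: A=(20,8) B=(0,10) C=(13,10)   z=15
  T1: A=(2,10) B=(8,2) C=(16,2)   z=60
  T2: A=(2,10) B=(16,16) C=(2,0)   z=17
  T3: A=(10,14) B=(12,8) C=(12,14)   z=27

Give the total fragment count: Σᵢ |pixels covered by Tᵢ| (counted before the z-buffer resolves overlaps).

T0:
  2·area = 26  (B↔C swapped to make it positive)
  edge (20, 8)→(13, 10): d=(-7,2) right/bottom  bias=-1
  edge (13, 10)→(0, 10): d=(-13,0) right/bottom  bias=-1
  edge (0, 10)→(20, 8): d=(20,-2) top-left  bias=+0
    (5,4)@(11, 9): e=[11,13,2] → █
    (6,4)@(13, 9): e=[7,13,6] → █
    (7,4)@(15, 9): e=[3,13,10] → █
    (8,4)@(17, 9): e=[-1,13,14] → ·
    (5,5)@(11, 11): e=[-3,-13,42] → ·
    (6,5)@(13, 11): e=[-7,-13,46] → ·
    (7,5)@(15, 11): e=[-11,-13,50] → ·
  covered (3 px):
    · · · · · · · · · ·
    · · · · · · · · · ·
    · · · · · · · · · ·
    · · · · · · · · · ·
    · · · · · █ █ █ · ·
    · · · · · · · · · ·
    · · · · · · · · · ·
    · · · · · · · · · ·
    · · · · · · · · · ·
T1:
  2·area = 64
  edge (2, 10)→(8, 2): d=(6,-8) top-left  bias=+0
  edge (8, 2)→(16, 2): d=(8,0) top-left  bias=+0
  edge (16, 2)→(2, 10): d=(-14,8) right/bottom  bias=-1
    (4,1)@(9, 3): e=[14,8,42] → █
    (5,1)@(11, 3): e=[30,8,26] → █
    (6,1)@(13, 3): e=[46,8,10] → █
    (7,1)@(15, 3): e=[62,8,-6] → ·
    (3,2)@(7, 5): e=[10,24,30] → █
    (5,2)@(11, 5): e=[42,24,-2] → ·
    (6,2)@(13, 5): e=[58,24,-18] → ·
    (2,3)@(5, 7): e=[6,40,18] → █
    (4,3)@(9, 7): e=[38,40,-14] → ·
    (1,4)@(3, 9): e=[2,56,6] → █
    (2,4)@(5, 9): e=[18,56,-10] → ·
    (3,4)@(7, 9): e=[34,56,-26] → ·
  covered (8 px):
    · · · · · · · · · ·
    · · · · █ █ █ · · ·
    · · · █ █ · · · · ·
    · · █ █ · · · · · ·
    · █ · · · · · · · ·
    · · · · · · · · · ·
    · · · · · · · · · ·
    · · · · · · · · · ·
    · · · · · · · · · ·
T2:
  2·area = 140  (B↔C swapped to make it positive)
  edge (2, 10)→(2, 0): d=(0,-10) top-left  bias=+0
  edge (2, 0)→(16, 16): d=(14,16) right/bottom  bias=-1
  edge (16, 16)→(2, 10): d=(-14,-6) top-left  bias=+0
    (1,1)@(3, 3): e=[10,26,104] → █
    (2,1)@(5, 3): e=[30,-6,116] → ·
    (1,2)@(3, 5): e=[10,54,76] → █
    (2,2)@(5, 5): e=[30,22,88] → █
    (3,2)@(7, 5): e=[50,-10,100] → ·
    (1,3)@(3, 7): e=[10,82,48] → █
    (3,3)@(7, 7): e=[50,18,72] → █
    (4,3)@(9, 7): e=[70,-14,84] → ·
    (1,4)@(3, 9): e=[10,110,20] → █
    (4,4)@(9, 9): e=[70,14,56] → █
    (5,4)@(11, 9): e=[90,-18,68] → ·
    (1,5)@(3, 11): e=[10,138,-8] → ·
    (4,6)@(9, 13): e=[70,70,0] → █  [on edge]
  covered (18 px):
    · · · · · · · · · ·
    · █ · · · · · · · ·
    · █ █ · · · · · · ·
    · █ █ █ · · · · · ·
    · █ █ █ █ · · · · ·
    · · █ █ █ █ · · · ·
    · · · · █ █ █ · · ·
    · · · · · · · █ · ·
    · · · · · · · · · ·
T3:
  2·area = 12
  edge (10, 14)→(12, 8): d=(2,-6) top-left  bias=+0
  edge (12, 8)→(12, 14): d=(0,6) right/bottom  bias=-1
  edge (12, 14)→(10, 14): d=(-2,0) right/bottom  bias=-1
    (6,2)@(13, 5): e=[0,-6,18] → ·  [on edge]
    (5,5)@(11, 11): e=[0,6,6] → █  [on edge]
    (6,5)@(13, 11): e=[12,-6,6] → ·
    (5,6)@(11, 13): e=[4,6,2] → █
    (6,6)@(13, 13): e=[16,-6,2] → ·
    (5,7)@(11, 15): e=[8,6,-2] → ·
    (4,8)@(9, 17): e=[0,18,-6] → ·  [on edge]
  covered (2 px):
    · · · · · · · · · ·
    · · · · · · · · · ·
    · · · · · · · · · ·
    · · · · · · · · · ·
    · · · · · · · · · ·
    · · · · · █ · · · ·
    · · · · · █ · · · ·
    · · · · · · · · · ·
    · · · · · · · · · ·

Answer: 31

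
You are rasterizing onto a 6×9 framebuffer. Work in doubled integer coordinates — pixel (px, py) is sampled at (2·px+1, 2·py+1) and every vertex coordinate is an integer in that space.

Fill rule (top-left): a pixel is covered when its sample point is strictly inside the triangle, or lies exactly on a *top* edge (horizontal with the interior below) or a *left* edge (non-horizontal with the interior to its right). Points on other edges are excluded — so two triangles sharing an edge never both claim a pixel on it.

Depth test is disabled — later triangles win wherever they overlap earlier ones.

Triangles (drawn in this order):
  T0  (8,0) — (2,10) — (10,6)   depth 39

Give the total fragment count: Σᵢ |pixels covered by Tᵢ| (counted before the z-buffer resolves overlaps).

T0:
  2·area = 56  (B↔C swapped to make it positive)
  edge (8, 0)→(10, 6): d=(2,6) right/bottom  bias=-1
  edge (10, 6)→(2, 10): d=(-8,4) right/bottom  bias=-1
  edge (2, 10)→(8, 0): d=(6,-10) top-left  bias=+0
    (3,1)@(7, 3): e=[12,36,8] → X
    (4,1)@(9, 3): e=[0,28,28] → .  [on edge]
    (2,2)@(5, 5): e=[28,28,0] → X  [on edge]
    (4,2)@(9, 5): e=[4,12,40] → X
    (5,2)@(11, 5): e=[-8,4,60] → .
    (2,3)@(5, 7): e=[32,12,12] → X
    (4,3)@(9, 7): e=[8,-4,52] → .
    (1,4)@(3, 9): e=[48,4,4] → X
    (2,4)@(5, 9): e=[36,-4,24] → .
    (3,4)@(7, 9): e=[24,-12,44] → .
    (5,4)@(11, 9): e=[0,-28,84] → .  [on edge]
    (1,5)@(3, 11): e=[52,-12,16] → .
  covered (7 px):
    . . . . . .
    . . . X . .
    . . X X X .
    . . X X . .
    . X . . . .
    . . . . . .
    . . . . . .
    . . . . . .
    . . . . . .

Result: 7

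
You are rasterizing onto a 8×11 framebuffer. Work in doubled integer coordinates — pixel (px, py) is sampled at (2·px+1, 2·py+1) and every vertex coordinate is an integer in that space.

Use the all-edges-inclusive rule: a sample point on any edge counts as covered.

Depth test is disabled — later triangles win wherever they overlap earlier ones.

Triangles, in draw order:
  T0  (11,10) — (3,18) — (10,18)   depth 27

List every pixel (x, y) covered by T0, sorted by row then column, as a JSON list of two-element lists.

T0:
  2·area = 56  (B↔C swapped to make it positive)
  edge (11, 10)→(10, 18): d=(-1,8) inclusive
  edge (10, 18)→(3, 18): d=(-7,0) inclusive
  edge (3, 18)→(11, 10): d=(8,-8) inclusive
    (4,6)@(9, 13): e=[13,35,8] → █
    (5,6)@(11, 13): e=[-3,35,24] → ·
    (3,7)@(7, 15): e=[27,21,8] → █
    (5,7)@(11, 15): e=[-5,21,40] → ·
    (2,8)@(5, 17): e=[41,7,8] → █
    (5,8)@(11, 17): e=[-7,7,56] → ·
    (2,9)@(5, 19): e=[39,-7,24] → ·
    (3,9)@(7, 19): e=[23,-7,40] → ·
    (4,9)@(9, 19): e=[7,-7,56] → ·
  covered (6 px):
    · · · · · · · ·
    · · · · · · · ·
    · · · · · · · ·
    · · · · · · · ·
    · · · · · · · ·
    · · · · · · · ·
    · · · · █ · · ·
    · · · █ █ · · ·
    · · █ █ █ · · ·
    · · · · · · · ·
    · · · · · · · ·

Result: [[4,6],[3,7],[4,7],[2,8],[3,8],[4,8]]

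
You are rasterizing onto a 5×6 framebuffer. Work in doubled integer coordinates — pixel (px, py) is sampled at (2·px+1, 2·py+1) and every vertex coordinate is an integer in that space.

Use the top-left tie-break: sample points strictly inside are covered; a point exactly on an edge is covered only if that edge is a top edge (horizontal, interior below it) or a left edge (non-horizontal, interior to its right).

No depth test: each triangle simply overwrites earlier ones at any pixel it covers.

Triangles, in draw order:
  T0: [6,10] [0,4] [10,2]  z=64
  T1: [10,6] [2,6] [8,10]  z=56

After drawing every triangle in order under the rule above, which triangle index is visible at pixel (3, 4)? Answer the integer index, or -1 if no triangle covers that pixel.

T0:
  2·area = 72
  edge (6, 10)→(0, 4): d=(-6,-6) top-left  bias=+0
  edge (0, 4)→(10, 2): d=(10,-2) top-left  bias=+0
  edge (10, 2)→(6, 10): d=(-4,8) right/bottom  bias=-1
    (2,1)@(5, 3): e=[36,0,36] → █  [on edge]
    (3,1)@(7, 3): e=[48,4,20] → █
    (4,1)@(9, 3): e=[60,8,4] → █
    (0,2)@(1, 5): e=[0,12,60] → █  [on edge]
    (1,2)@(3, 5): e=[12,16,44] → █
    (4,2)@(9, 5): e=[48,28,-4] → ·
    (0,3)@(1, 7): e=[-12,32,52] → ·
    (1,3)@(3, 7): e=[0,36,36] → █  [on edge]
    (4,3)@(9, 7): e=[36,48,-12] → ·
    (1,4)@(3, 9): e=[-12,56,28] → ·
    (2,4)@(5, 9): e=[0,60,12] → █  [on edge]
    (3,4)@(7, 9): e=[12,64,-4] → ·
    (3,5)@(7, 11): e=[0,84,-12] → ·  [on edge]
  covered (11 px):
    · · · · ·
    · · █ █ █
    █ █ █ █ ·
    · █ █ █ ·
    · · █ · ·
    · · · · ·
T1:
  2·area = 32  (B↔C swapped to make it positive)
  edge (10, 6)→(8, 10): d=(-2,4) right/bottom  bias=-1
  edge (8, 10)→(2, 6): d=(-6,-4) top-left  bias=+0
  edge (2, 6)→(10, 6): d=(8,0) top-left  bias=+0
    (2,3)@(5, 7): e=[18,6,8] → █
    (3,3)@(7, 7): e=[10,14,8] → █
    (4,3)@(9, 7): e=[2,22,8] → █
    (2,4)@(5, 9): e=[14,-6,24] → ·
    (3,4)@(7, 9): e=[6,2,24] → █
    (4,4)@(9, 9): e=[-2,10,24] → ·
    (3,5)@(7, 11): e=[2,-10,40] → ·
  covered (4 px):
    · · · · ·
    · · · · ·
    · · · · ·
    · · █ █ █
    · · · █ ·
    · · · · ·

Z-buffer (winner per pixel, '.' = empty):
  . . . . .
  . . 0 0 0
  0 0 0 0 .
  . 0 1 1 1
  . . 0 1 .
  . . . . .

Final: 1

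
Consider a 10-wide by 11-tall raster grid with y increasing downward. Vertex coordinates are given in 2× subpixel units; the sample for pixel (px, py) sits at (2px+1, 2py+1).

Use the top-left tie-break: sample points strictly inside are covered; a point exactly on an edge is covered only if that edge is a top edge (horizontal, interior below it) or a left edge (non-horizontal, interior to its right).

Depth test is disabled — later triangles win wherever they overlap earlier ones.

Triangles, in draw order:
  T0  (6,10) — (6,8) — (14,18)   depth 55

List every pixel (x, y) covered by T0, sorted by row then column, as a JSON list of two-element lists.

T0:
  2·area = 16
  edge (6, 10)→(6, 8): d=(0,-2) top-left  bias=+0
  edge (6, 8)→(14, 18): d=(8,10) right/bottom  bias=-1
  edge (14, 18)→(6, 10): d=(-8,-8) top-left  bias=+0
    (0,2)@(1, 5): e=[-10,26,0] → ·  [on edge]
    (1,3)@(3, 7): e=[-6,22,0] → ·  [on edge]
    (2,4)@(5, 9): e=[-2,18,0] → ·  [on edge]
    (3,5)@(7, 11): e=[2,14,0] → #  [on edge]
    (4,5)@(9, 11): e=[6,-6,16] → ·
    (3,6)@(7, 13): e=[2,30,-16] → ·
    (4,6)@(9, 13): e=[6,10,0] → #  [on edge]
    (5,6)@(11, 13): e=[10,-10,16] → ·
    (4,7)@(9, 15): e=[6,26,-16] → ·
    (5,7)@(11, 15): e=[10,6,0] → #  [on edge]
    (6,7)@(13, 15): e=[14,-14,16] → ·
    (5,8)@(11, 17): e=[10,22,-16] → ·
    (6,8)@(13, 17): e=[14,2,0] → #  [on edge]
    (7,9)@(15, 19): e=[18,-2,0] → ·  [on edge]
    (8,10)@(17, 21): e=[22,-6,0] → ·  [on edge]
  covered (4 px):
    · · · · · · · · · ·
    · · · · · · · · · ·
    · · · · · · · · · ·
    · · · · · · · · · ·
    · · · · · · · · · ·
    · · · # · · · · · ·
    · · · · # · · · · ·
    · · · · · # · · · ·
    · · · · · · # · · ·
    · · · · · · · · · ·
    · · · · · · · · · ·

Result: [[3,5],[4,6],[5,7],[6,8]]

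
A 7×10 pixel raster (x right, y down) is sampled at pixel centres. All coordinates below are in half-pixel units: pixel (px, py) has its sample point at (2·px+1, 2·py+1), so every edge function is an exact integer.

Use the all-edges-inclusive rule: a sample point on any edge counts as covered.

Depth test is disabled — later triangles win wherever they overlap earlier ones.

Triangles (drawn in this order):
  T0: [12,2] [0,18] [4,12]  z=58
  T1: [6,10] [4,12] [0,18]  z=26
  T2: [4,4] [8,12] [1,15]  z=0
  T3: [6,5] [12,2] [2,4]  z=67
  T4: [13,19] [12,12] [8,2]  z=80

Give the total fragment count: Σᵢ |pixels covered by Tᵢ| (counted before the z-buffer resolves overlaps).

T0:
  2·area = 8
  edge (12, 2)→(0, 18): d=(-12,16) inclusive
  edge (0, 18)→(4, 12): d=(4,-6) inclusive
  edge (4, 12)→(12, 2): d=(8,-10) inclusive
    (2,5)@(5, 11): e=[4,2,2] → #
    (3,5)@(7, 11): e=[-28,14,22] → ·
    (2,6)@(5, 13): e=[-20,10,18] → ·
  covered (1 px):
    · · · · · · ·
    · · · · · · ·
    · · · · · · ·
    · · · · · · ·
    · · · · · · ·
    · · # · · · ·
    · · · · · · ·
    · · · · · · ·
    · · · · · · ·
    · · · · · · ·
T1:
  2·area = 4  (B↔C swapped to make it positive)
  edge (6, 10)→(0, 18): d=(-6,8) inclusive
  edge (0, 18)→(4, 12): d=(4,-6) inclusive
  edge (4, 12)→(6, 10): d=(2,-2) inclusive
    (6,1)@(13, 3): e=[-14,18,0] → ·  [on edge]
    (5,2)@(11, 5): e=[-10,14,0] → ·  [on edge]
    (4,3)@(9, 7): e=[-6,10,0] → ·  [on edge]
    (3,4)@(7, 9): e=[-2,6,0] → ·  [on edge]
    (2,5)@(5, 11): e=[2,2,0] → #  [on edge]
    (3,5)@(7, 11): e=[-14,14,4] → ·
    (1,6)@(3, 13): e=[6,-2,0] → ·  [on edge]
    (2,6)@(5, 13): e=[-10,10,4] → ·
    (0,7)@(1, 15): e=[10,-6,0] → ·  [on edge]
  covered (1 px):
    · · · · · · ·
    · · · · · · ·
    · · · · · · ·
    · · · · · · ·
    · · · · · · ·
    · · # · · · ·
    · · · · · · ·
    · · · · · · ·
    · · · · · · ·
    · · · · · · ·
T2:
  2·area = 68
  edge (4, 4)→(8, 12): d=(4,8) inclusive
  edge (8, 12)→(1, 15): d=(-7,3) inclusive
  edge (1, 15)→(4, 4): d=(3,-11) inclusive
    (2,3)@(5, 7): e=[4,44,20] → #
    (3,3)@(7, 7): e=[-12,38,42] → ·
    (1,4)@(3, 9): e=[28,36,4] → #
    (3,4)@(7, 9): e=[-4,24,48] → ·
    (1,5)@(3, 11): e=[36,22,10] → #
    (3,5)@(7, 11): e=[4,10,54] → #
    (4,5)@(9, 11): e=[-12,4,76] → ·
    (1,6)@(3, 13): e=[44,8,16] → #
    (3,6)@(7, 13): e=[12,-4,60] → ·
    (0,7)@(1, 15): e=[68,0,0] → #  [on edge]
    (1,7)@(3, 15): e=[52,-6,22] → ·
    (2,7)@(5, 15): e=[36,-12,44] → ·
  covered (9 px):
    · · · · · · ·
    · · · · · · ·
    · · · · · · ·
    · · # · · · ·
    · # # · · · ·
    · # # # · · ·
    · # # · · · ·
    # · · · · · ·
    · · · · · · ·
    · · · · · · ·
T3:
  2·area = 18  (B↔C swapped to make it positive)
  edge (6, 5)→(2, 4): d=(-4,-1) inclusive
  edge (2, 4)→(12, 2): d=(10,-2) inclusive
  edge (12, 2)→(6, 5): d=(-6,3) inclusive
    (3,1)@(7, 3): e=[9,0,9] → #  [on edge]
    (4,1)@(9, 3): e=[11,4,3] → #
    (5,1)@(11, 3): e=[13,8,-3] → ·
    (3,2)@(7, 5): e=[1,20,-3] → ·
    (4,2)@(9, 5): e=[3,24,-9] → ·
  covered (2 px):
    · · · · · · ·
    · · · # # · ·
    · · · · · · ·
    · · · · · · ·
    · · · · · · ·
    · · · · · · ·
    · · · · · · ·
    · · · · · · ·
    · · · · · · ·
    · · · · · · ·
T4:
  2·area = 18  (B↔C swapped to make it positive)
  edge (13, 19)→(8, 2): d=(-5,-17) inclusive
  edge (8, 2)→(12, 12): d=(4,10) inclusive
  edge (12, 12)→(13, 19): d=(1,7) inclusive
    (4,2)@(9, 5): e=[2,2,14] → #
    (5,2)@(11, 5): e=[36,-18,0] → ·  [on edge]
    (4,3)@(9, 7): e=[-8,10,16] → ·
    (5,5)@(11, 11): e=[6,6,6] → #
    (6,5)@(13, 11): e=[40,-14,-8] → ·
    (5,6)@(11, 13): e=[-4,14,8] → ·
    (6,9)@(13, 19): e=[0,18,0] → #  [on edge]
  covered (3 px):
    · · · · · · ·
    · · · · · · ·
    · · · · # · ·
    · · · · · · ·
    · · · · · · ·
    · · · · · # ·
    · · · · · · ·
    · · · · · · ·
    · · · · · · ·
    · · · · · · #

Final: 16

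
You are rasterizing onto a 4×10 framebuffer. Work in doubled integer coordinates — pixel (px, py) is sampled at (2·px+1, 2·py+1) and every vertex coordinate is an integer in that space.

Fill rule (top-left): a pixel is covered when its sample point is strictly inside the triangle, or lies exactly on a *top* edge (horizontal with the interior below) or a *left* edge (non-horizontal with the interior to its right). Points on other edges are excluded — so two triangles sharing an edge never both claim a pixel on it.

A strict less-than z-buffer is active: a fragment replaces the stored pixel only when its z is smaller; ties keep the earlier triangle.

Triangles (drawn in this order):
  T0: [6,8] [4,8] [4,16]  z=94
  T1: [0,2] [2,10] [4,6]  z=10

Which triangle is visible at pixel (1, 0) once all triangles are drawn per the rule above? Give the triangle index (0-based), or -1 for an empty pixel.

T0:
  2·area = 16  (B↔C swapped to make it positive)
  edge (6, 8)→(4, 16): d=(-2,8) right/bottom  bias=-1
  edge (4, 16)→(4, 8): d=(0,-8) top-left  bias=+0
  edge (4, 8)→(6, 8): d=(2,0) top-left  bias=+0
    (2,4)@(5, 9): e=[6,8,2] → X
    (3,4)@(7, 9): e=[-10,24,2] → .
    (2,5)@(5, 11): e=[2,8,6] → X
    (3,5)@(7, 11): e=[-14,24,6] → .
    (2,6)@(5, 13): e=[-2,8,10] → .
  covered (2 px):
    . . . .
    . . . .
    . . . .
    . . . .
    . . X .
    . . X .
    . . . .
    . . . .
    . . . .
    . . . .
T1:
  2·area = 24  (B↔C swapped to make it positive)
  edge (0, 2)→(4, 6): d=(4,4) right/bottom  bias=-1
  edge (4, 6)→(2, 10): d=(-2,4) right/bottom  bias=-1
  edge (2, 10)→(0, 2): d=(-2,-8) top-left  bias=+0
    (0,1)@(1, 3): e=[0,18,6] → .  [on edge]
    (0,2)@(1, 5): e=[8,14,2] → X
    (1,2)@(3, 5): e=[0,6,18] → .  [on edge]
    (0,3)@(1, 7): e=[16,10,-2] → .
    (1,3)@(3, 7): e=[8,2,14] → X
    (2,3)@(5, 7): e=[0,-6,30] → .  [on edge]
    (1,4)@(3, 9): e=[16,-2,10] → .
    (3,4)@(7, 9): e=[0,-18,42] → .  [on edge]
  covered (2 px):
    . . . .
    . . . .
    X . . .
    . X . .
    . . . .
    . . . .
    . . . .
    . . . .
    . . . .
    . . . .

Z-buffer (winner per pixel, '.' = empty):
  . . . .
  . . . .
  1 . . .
  . 1 . .
  . . 0 .
  . . 0 .
  . . . .
  . . . .
  . . . .
  . . . .

Result: -1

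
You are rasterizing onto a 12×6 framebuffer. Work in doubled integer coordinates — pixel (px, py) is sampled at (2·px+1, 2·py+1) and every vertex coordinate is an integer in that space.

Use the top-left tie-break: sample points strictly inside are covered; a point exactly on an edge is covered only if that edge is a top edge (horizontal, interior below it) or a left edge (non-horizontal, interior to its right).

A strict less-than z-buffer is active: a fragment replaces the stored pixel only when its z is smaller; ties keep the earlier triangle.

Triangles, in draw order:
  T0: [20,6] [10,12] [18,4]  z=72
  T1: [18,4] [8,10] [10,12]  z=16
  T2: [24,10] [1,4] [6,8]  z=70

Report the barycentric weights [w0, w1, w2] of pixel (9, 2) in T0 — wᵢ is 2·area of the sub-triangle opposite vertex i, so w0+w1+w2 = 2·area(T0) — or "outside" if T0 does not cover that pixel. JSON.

T0:
  2·area = 32
  edge (20, 6)→(10, 12): d=(-10,6) right/bottom  bias=-1
  edge (10, 12)→(18, 4): d=(8,-8) top-left  bias=+0
  edge (18, 4)→(20, 6): d=(2,2) right/bottom  bias=-1
    (7,0)@(15, 1): e=[80,-48,0] → ·  [on edge]
    (10,0)@(21, 1): e=[44,0,-12] → ·  [on edge]
    (8,1)@(17, 3): e=[48,-16,0] → ·  [on edge]
    (9,1)@(19, 3): e=[36,0,-4] → ·  [on edge]
    (8,2)@(17, 5): e=[28,0,4] → █  [on edge]
    (9,2)@(19, 5): e=[16,16,0] → ·  [on edge]
    (7,3)@(15, 7): e=[20,0,12] → █  [on edge]
    (9,3)@(19, 7): e=[-4,32,4] → ·
    (10,3)@(21, 7): e=[-16,48,0] → ·  [on edge]
    (6,4)@(13, 9): e=[12,0,20] → █  [on edge]
    (7,4)@(15, 9): e=[0,16,16] → ·  [on edge]
    (8,4)@(17, 9): e=[-12,32,12] → ·
    (11,4)@(23, 9): e=[-48,80,0] → ·  [on edge]
    (5,5)@(11, 11): e=[4,0,28] → █  [on edge]
  covered (5 px):
    · · · · · · · · · · · ·
    · · · · · · · · · · · ·
    · · · · · · · · █ · · ·
    · · · · · · · █ █ · · ·
    · · · · · · █ · · · · ·
    · · · · · █ · · · · · ·
T1:
  2·area = 32  (B↔C swapped to make it positive)
  edge (18, 4)→(10, 12): d=(-8,8) right/bottom  bias=-1
  edge (10, 12)→(8, 10): d=(-2,-2) top-left  bias=+0
  edge (8, 10)→(18, 4): d=(10,-6) top-left  bias=+0
    (10,0)@(21, 1): e=[0,44,-12] → ·  [on edge]
    (11,0)@(23, 1): e=[-16,48,0] → ·  [on edge]
    (0,1)@(1, 3): e=[144,0,-112] → ·  [on edge]
    (9,1)@(19, 3): e=[0,36,-4] → ·  [on edge]
    (1,2)@(3, 5): e=[112,0,-80] → ·  [on edge]
    (8,2)@(17, 5): e=[0,28,4] → ·  [on edge]
    (2,3)@(5, 7): e=[80,0,-48] → ·  [on edge]
    (6,3)@(13, 7): e=[16,16,0] → █  [on edge]
    (7,3)@(15, 7): e=[0,20,12] → ·  [on edge]
    (3,4)@(7, 9): e=[48,0,-16] → ·  [on edge]
    (5,4)@(11, 9): e=[16,8,8] → █
    (6,4)@(13, 9): e=[0,12,20] → ·  [on edge]
    (4,5)@(9, 11): e=[16,0,16] → █  [on edge]
    (5,5)@(11, 11): e=[0,4,28] → ·  [on edge]
  covered (3 px):
    · · · · · · · · · · · ·
    · · · · · · · · · · · ·
    · · · · · · · · · · · ·
    · · · · · · █ · · · · ·
    · · · · · █ · · · · · ·
    · · · · █ · · · · · · ·
T2:
  2·area = 62  (B↔C swapped to make it positive)
  edge (24, 10)→(6, 8): d=(-18,-2) top-left  bias=+0
  edge (6, 8)→(1, 4): d=(-5,-4) top-left  bias=+0
  edge (1, 4)→(24, 10): d=(23,6) right/bottom  bias=-1
    (1,2)@(3, 5): e=[48,3,11] → █
    (2,2)@(5, 5): e=[52,11,-1] → ·
    (1,3)@(3, 7): e=[12,-7,57] → ·
    (2,3)@(5, 7): e=[16,1,45] → █
    (3,3)@(7, 7): e=[20,9,33] → █
    (4,3)@(9, 7): e=[24,17,21] → █
    (5,3)@(11, 7): e=[28,25,9] → █
    (6,3)@(13, 7): e=[32,33,-3] → ·
    (2,4)@(5, 9): e=[-20,-9,91] → ·
    (3,4)@(7, 9): e=[-16,-1,79] → ·
    (4,4)@(9, 9): e=[-12,7,67] → ·
    (5,4)@(11, 9): e=[-8,15,55] → ·
    (7,4)@(15, 9): e=[0,31,31] → █  [on edge]
  covered (8 px):
    · · · · · · · · · · · ·
    · · · · · · · · · · · ·
    · █ · · · · · · · · · ·
    · · █ █ █ █ · · · · · ·
    · · · · · · · █ █ █ · ·
    · · · · · · · · · · · ·

Answer: "outside"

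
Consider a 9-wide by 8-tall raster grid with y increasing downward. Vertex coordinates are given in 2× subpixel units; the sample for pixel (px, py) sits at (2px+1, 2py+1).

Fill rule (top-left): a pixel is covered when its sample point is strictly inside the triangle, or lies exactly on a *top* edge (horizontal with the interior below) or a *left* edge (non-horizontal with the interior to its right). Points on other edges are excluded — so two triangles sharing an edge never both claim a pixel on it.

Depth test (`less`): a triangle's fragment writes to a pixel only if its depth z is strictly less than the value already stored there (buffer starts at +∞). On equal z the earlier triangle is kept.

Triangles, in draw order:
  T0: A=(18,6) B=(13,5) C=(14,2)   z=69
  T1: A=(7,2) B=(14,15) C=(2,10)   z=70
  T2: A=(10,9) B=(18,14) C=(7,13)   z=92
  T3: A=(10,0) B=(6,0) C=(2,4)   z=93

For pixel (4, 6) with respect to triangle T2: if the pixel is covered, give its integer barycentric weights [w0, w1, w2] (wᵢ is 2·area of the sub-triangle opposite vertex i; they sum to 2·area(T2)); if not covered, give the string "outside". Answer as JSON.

T0:
  2·area = 16
  edge (18, 6)→(13, 5): d=(-5,-1) top-left  bias=+0
  edge (13, 5)→(14, 2): d=(1,-3) top-left  bias=+0
  edge (14, 2)→(18, 6): d=(4,4) right/bottom  bias=-1
    (6,0)@(13, 1): e=[20,-4,0] → ·  [on edge]
    (1,1)@(3, 3): e=[0,-32,48] → ·  [on edge]
    (7,1)@(15, 3): e=[12,4,0] → ·  [on edge]
    (6,2)@(13, 5): e=[0,0,16] → #  [on edge]
    (7,2)@(15, 5): e=[2,6,8] → #
    (8,2)@(17, 5): e=[4,12,0] → ·  [on edge]
    (6,3)@(13, 7): e=[-10,2,24] → ·
    (7,3)@(15, 7): e=[-8,8,16] → ·
    (5,5)@(11, 11): e=[-32,0,48] → ·  [on edge]
  covered (2 px):
    · · · · · · · · ·
    · · · · · · · · ·
    · · · · · · # # ·
    · · · · · · · · ·
    · · · · · · · · ·
    · · · · · · · · ·
    · · · · · · · · ·
    · · · · · · · · ·
T1:
  2·area = 121
  edge (7, 2)→(14, 15): d=(7,13) right/bottom  bias=-1
  edge (14, 15)→(2, 10): d=(-12,-5) top-left  bias=+0
  edge (2, 10)→(7, 2): d=(5,-8) top-left  bias=+0
    (3,1)@(7, 3): e=[7,109,5] → #
    (4,1)@(9, 3): e=[-19,119,21] → ·
    (3,2)@(7, 5): e=[21,85,15] → #
    (4,2)@(9, 5): e=[-5,95,31] → ·
    (2,3)@(5, 7): e=[61,51,9] → #
    (4,3)@(9, 7): e=[9,71,41] → #
    (5,3)@(11, 7): e=[-17,81,57] → ·
    (1,4)@(3, 9): e=[101,17,3] → #
    (5,4)@(11, 9): e=[-3,57,67] → ·
    (1,5)@(3, 11): e=[115,-7,13] → ·
    (2,5)@(5, 11): e=[89,3,29] → #
    (5,5)@(11, 11): e=[11,33,77] → #
  covered (14 px):
    · · · · · · · · ·
    · · · # · · · · ·
    · · · # · · · · ·
    · · # # # · · · ·
    · # # # # · · · ·
    · · # # # # · · ·
    · · · · · # · · ·
    · · · · · · · · ·
T2:
  2·area = 47
  edge (10, 9)→(18, 14): d=(8,5) right/bottom  bias=-1
  edge (18, 14)→(7, 13): d=(-11,-1) top-left  bias=+0
  edge (7, 13)→(10, 9): d=(3,-4) top-left  bias=+0
    (6,2)@(13, 5): e=[-47,94,0] → ·  [on edge]
    (4,5)@(9, 11): e=[21,24,2] → #
    (5,5)@(11, 11): e=[11,26,10] → #
    (6,5)@(13, 11): e=[1,28,18] → #
    (7,5)@(15, 11): e=[-9,30,26] → ·
    (3,6)@(7, 13): e=[47,0,0] → #  [on edge]
    (7,6)@(15, 13): e=[7,8,32] → #
    (8,6)@(17, 13): e=[-3,10,40] → ·
    (3,7)@(7, 15): e=[63,-22,6] → ·
    (4,7)@(9, 15): e=[53,-20,14] → ·
    (5,7)@(11, 15): e=[43,-18,22] → ·
    (6,7)@(13, 15): e=[33,-16,30] → ·
  covered (8 px):
    · · · · · · · · ·
    · · · · · · · · ·
    · · · · · · · · ·
    · · · · · · · · ·
    · · · · · · · · ·
    · · · · # # # · ·
    · · · # # # # # ·
    · · · · · · · · ·
T3:
  2·area = 16  (B↔C swapped to make it positive)
  edge (10, 0)→(2, 4): d=(-8,4) right/bottom  bias=-1
  edge (2, 4)→(6, 0): d=(4,-4) top-left  bias=+0
  edge (6, 0)→(10, 0): d=(4,0) top-left  bias=+0
    (2,0)@(5, 1): e=[12,0,4] → #  [on edge]
    (3,0)@(7, 1): e=[4,8,4] → #
    (4,0)@(9, 1): e=[-4,16,4] → ·
    (1,1)@(3, 3): e=[4,0,12] → #  [on edge]
    (2,1)@(5, 3): e=[-4,8,12] → ·
    (3,1)@(7, 3): e=[-12,16,12] → ·
    (0,2)@(1, 5): e=[-4,0,20] → ·  [on edge]
    (1,2)@(3, 5): e=[-12,8,20] → ·
  covered (3 px):
    · · # # · · · · ·
    · # · · · · · · ·
    · · · · · · · · ·
    · · · · · · · · ·
    · · · · · · · · ·
    · · · · · · · · ·
    · · · · · · · · ·
    · · · · · · · · ·

Result: [2,8,37]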